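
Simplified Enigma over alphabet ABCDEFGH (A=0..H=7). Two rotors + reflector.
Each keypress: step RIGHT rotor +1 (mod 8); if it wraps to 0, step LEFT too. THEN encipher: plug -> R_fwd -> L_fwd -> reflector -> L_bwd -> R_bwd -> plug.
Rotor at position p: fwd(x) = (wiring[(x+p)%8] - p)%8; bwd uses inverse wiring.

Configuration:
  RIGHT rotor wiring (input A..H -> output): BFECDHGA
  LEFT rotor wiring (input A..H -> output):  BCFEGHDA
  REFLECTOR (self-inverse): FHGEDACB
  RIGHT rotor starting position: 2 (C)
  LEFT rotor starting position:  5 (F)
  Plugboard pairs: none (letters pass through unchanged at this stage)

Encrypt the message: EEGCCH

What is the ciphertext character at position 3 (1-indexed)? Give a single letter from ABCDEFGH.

Char 1 ('E'): step: R->3, L=5; E->plug->E->R->F->L->A->refl->F->L'->E->R'->C->plug->C
Char 2 ('E'): step: R->4, L=5; E->plug->E->R->F->L->A->refl->F->L'->E->R'->D->plug->D
Char 3 ('G'): step: R->5, L=5; G->plug->G->R->F->L->A->refl->F->L'->E->R'->D->plug->D

D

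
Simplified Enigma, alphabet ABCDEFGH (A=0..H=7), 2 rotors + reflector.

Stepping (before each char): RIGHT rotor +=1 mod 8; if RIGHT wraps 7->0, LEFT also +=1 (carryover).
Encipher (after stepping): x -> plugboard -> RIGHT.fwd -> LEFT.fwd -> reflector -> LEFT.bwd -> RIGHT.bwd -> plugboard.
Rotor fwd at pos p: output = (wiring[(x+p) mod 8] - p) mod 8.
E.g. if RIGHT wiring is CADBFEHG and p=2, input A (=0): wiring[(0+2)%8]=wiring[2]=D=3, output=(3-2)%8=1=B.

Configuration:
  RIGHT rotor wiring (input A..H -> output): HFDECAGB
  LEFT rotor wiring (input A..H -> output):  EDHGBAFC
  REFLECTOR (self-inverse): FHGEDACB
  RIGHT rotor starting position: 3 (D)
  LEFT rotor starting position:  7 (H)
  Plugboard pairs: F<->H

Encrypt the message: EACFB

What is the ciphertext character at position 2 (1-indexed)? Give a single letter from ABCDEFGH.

Char 1 ('E'): step: R->4, L=7; E->plug->E->R->D->L->A->refl->F->L'->B->R'->F->plug->H
Char 2 ('A'): step: R->5, L=7; A->plug->A->R->D->L->A->refl->F->L'->B->R'->B->plug->B

B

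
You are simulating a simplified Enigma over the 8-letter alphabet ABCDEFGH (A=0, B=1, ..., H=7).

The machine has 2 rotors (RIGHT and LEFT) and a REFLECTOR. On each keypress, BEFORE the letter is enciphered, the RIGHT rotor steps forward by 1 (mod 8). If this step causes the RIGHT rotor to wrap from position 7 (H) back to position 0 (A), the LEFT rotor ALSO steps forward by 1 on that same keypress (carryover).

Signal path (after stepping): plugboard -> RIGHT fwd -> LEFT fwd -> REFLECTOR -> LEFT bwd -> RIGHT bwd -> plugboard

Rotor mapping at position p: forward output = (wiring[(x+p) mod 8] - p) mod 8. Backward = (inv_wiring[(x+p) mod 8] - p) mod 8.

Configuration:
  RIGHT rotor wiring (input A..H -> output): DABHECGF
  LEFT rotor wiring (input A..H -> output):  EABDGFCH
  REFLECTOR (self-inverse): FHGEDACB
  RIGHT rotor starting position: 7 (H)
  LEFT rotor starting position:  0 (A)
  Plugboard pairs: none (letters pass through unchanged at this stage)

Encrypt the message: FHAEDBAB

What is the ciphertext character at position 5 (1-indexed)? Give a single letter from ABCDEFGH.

Char 1 ('F'): step: R->0, L->1 (L advanced); F->plug->F->R->C->L->C->refl->G->L'->G->R'->G->plug->G
Char 2 ('H'): step: R->1, L=1; H->plug->H->R->C->L->C->refl->G->L'->G->R'->C->plug->C
Char 3 ('A'): step: R->2, L=1; A->plug->A->R->H->L->D->refl->E->L'->E->R'->E->plug->E
Char 4 ('E'): step: R->3, L=1; E->plug->E->R->C->L->C->refl->G->L'->G->R'->H->plug->H
Char 5 ('D'): step: R->4, L=1; D->plug->D->R->B->L->A->refl->F->L'->D->R'->H->plug->H

H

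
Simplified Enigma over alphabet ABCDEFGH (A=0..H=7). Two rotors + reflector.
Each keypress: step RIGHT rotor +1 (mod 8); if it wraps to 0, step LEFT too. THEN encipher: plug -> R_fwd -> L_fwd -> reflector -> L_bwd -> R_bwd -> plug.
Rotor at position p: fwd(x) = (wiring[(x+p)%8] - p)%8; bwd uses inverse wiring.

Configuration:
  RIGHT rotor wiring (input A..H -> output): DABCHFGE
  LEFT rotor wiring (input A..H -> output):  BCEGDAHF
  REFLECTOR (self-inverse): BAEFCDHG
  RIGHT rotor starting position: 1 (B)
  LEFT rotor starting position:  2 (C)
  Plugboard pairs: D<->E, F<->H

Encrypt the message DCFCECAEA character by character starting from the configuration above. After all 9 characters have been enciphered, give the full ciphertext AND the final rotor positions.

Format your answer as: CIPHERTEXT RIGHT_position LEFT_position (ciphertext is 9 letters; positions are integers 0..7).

Answer: CAAFFHFHG 2 3

Derivation:
Char 1 ('D'): step: R->2, L=2; D->plug->E->R->E->L->F->refl->D->L'->F->R'->C->plug->C
Char 2 ('C'): step: R->3, L=2; C->plug->C->R->C->L->B->refl->A->L'->H->R'->A->plug->A
Char 3 ('F'): step: R->4, L=2; F->plug->H->R->G->L->H->refl->G->L'->D->R'->A->plug->A
Char 4 ('C'): step: R->5, L=2; C->plug->C->R->H->L->A->refl->B->L'->C->R'->H->plug->F
Char 5 ('E'): step: R->6, L=2; E->plug->D->R->C->L->B->refl->A->L'->H->R'->H->plug->F
Char 6 ('C'): step: R->7, L=2; C->plug->C->R->B->L->E->refl->C->L'->A->R'->F->plug->H
Char 7 ('A'): step: R->0, L->3 (L advanced); A->plug->A->R->D->L->E->refl->C->L'->E->R'->H->plug->F
Char 8 ('E'): step: R->1, L=3; E->plug->D->R->G->L->H->refl->G->L'->F->R'->F->plug->H
Char 9 ('A'): step: R->2, L=3; A->plug->A->R->H->L->B->refl->A->L'->B->R'->G->plug->G
Final: ciphertext=CAAFFHFHG, RIGHT=2, LEFT=3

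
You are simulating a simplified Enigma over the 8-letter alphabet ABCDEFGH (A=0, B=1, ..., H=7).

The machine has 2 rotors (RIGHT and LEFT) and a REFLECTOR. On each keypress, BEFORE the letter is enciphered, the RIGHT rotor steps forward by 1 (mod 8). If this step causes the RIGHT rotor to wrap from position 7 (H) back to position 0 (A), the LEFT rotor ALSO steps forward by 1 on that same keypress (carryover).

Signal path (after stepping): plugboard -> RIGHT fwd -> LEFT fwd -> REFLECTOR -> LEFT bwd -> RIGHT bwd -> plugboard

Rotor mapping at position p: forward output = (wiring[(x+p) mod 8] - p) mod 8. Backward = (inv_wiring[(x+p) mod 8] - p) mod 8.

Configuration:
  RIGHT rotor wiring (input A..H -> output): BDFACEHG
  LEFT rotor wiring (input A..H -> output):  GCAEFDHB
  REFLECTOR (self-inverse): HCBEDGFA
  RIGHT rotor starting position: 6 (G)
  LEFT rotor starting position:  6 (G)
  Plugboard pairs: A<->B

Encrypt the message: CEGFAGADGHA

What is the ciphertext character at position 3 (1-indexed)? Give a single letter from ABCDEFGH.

Char 1 ('C'): step: R->7, L=6; C->plug->C->R->E->L->C->refl->B->L'->A->R'->H->plug->H
Char 2 ('E'): step: R->0, L->7 (L advanced); E->plug->E->R->C->L->D->refl->E->L'->G->R'->H->plug->H
Char 3 ('G'): step: R->1, L=7; G->plug->G->R->F->L->G->refl->F->L'->E->R'->B->plug->A

A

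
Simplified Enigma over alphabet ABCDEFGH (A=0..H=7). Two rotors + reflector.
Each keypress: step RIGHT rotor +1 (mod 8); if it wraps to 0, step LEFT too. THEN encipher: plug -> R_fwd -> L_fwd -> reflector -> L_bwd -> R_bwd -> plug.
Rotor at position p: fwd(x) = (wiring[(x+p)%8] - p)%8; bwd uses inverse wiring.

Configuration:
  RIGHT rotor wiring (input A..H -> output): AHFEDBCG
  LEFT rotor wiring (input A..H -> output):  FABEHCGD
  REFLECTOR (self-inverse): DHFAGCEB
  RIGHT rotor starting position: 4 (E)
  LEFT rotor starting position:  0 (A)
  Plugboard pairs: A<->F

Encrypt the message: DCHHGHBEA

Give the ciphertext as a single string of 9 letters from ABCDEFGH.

Char 1 ('D'): step: R->5, L=0; D->plug->D->R->D->L->E->refl->G->L'->G->R'->H->plug->H
Char 2 ('C'): step: R->6, L=0; C->plug->C->R->C->L->B->refl->H->L'->E->R'->A->plug->F
Char 3 ('H'): step: R->7, L=0; H->plug->H->R->D->L->E->refl->G->L'->G->R'->D->plug->D
Char 4 ('H'): step: R->0, L->1 (L advanced); H->plug->H->R->G->L->C->refl->F->L'->F->R'->C->plug->C
Char 5 ('G'): step: R->1, L=1; G->plug->G->R->F->L->F->refl->C->L'->G->R'->A->plug->F
Char 6 ('H'): step: R->2, L=1; H->plug->H->R->F->L->F->refl->C->L'->G->R'->G->plug->G
Char 7 ('B'): step: R->3, L=1; B->plug->B->R->A->L->H->refl->B->L'->E->R'->G->plug->G
Char 8 ('E'): step: R->4, L=1; E->plug->E->R->E->L->B->refl->H->L'->A->R'->H->plug->H
Char 9 ('A'): step: R->5, L=1; A->plug->F->R->A->L->H->refl->B->L'->E->R'->A->plug->F

Answer: HFDCFGGHF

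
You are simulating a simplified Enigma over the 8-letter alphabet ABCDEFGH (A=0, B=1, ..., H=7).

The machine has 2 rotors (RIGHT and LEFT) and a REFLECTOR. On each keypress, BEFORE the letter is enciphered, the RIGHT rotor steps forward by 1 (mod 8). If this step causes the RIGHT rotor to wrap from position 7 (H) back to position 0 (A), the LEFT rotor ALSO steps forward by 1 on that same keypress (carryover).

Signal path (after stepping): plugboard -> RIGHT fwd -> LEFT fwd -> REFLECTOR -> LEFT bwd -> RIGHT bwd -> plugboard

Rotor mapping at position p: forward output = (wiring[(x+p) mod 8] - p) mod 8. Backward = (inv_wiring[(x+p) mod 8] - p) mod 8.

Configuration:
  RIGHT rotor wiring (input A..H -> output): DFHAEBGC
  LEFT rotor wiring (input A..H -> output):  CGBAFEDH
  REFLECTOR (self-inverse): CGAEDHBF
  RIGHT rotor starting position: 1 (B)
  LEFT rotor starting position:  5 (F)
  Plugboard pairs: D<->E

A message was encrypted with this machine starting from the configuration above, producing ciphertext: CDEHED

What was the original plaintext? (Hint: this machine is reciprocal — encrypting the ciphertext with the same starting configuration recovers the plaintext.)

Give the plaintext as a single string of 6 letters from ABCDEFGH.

Answer: EGBFFB

Derivation:
Char 1 ('C'): step: R->2, L=5; C->plug->C->R->C->L->C->refl->A->L'->H->R'->D->plug->E
Char 2 ('D'): step: R->3, L=5; D->plug->E->R->H->L->A->refl->C->L'->C->R'->G->plug->G
Char 3 ('E'): step: R->4, L=5; E->plug->D->R->G->L->D->refl->E->L'->F->R'->B->plug->B
Char 4 ('H'): step: R->5, L=5; H->plug->H->R->H->L->A->refl->C->L'->C->R'->F->plug->F
Char 5 ('E'): step: R->6, L=5; E->plug->D->R->H->L->A->refl->C->L'->C->R'->F->plug->F
Char 6 ('D'): step: R->7, L=5; D->plug->E->R->B->L->G->refl->B->L'->E->R'->B->plug->B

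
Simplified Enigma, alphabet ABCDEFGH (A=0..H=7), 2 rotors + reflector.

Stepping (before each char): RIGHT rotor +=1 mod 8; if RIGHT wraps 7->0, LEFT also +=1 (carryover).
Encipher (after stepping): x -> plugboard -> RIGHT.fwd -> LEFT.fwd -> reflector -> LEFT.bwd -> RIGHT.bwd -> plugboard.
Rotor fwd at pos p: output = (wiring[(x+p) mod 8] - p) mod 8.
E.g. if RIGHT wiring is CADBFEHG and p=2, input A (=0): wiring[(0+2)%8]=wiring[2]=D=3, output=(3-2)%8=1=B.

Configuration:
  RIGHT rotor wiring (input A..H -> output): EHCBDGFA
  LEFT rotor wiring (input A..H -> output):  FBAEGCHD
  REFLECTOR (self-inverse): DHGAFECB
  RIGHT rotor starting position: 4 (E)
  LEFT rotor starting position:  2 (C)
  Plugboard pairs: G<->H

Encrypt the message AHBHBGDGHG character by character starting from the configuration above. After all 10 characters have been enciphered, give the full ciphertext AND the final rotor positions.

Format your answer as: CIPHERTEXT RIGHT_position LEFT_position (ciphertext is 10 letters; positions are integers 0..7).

Answer: BAHFFFBHAB 6 3

Derivation:
Char 1 ('A'): step: R->5, L=2; A->plug->A->R->B->L->C->refl->G->L'->A->R'->B->plug->B
Char 2 ('H'): step: R->6, L=2; H->plug->G->R->F->L->B->refl->H->L'->H->R'->A->plug->A
Char 3 ('B'): step: R->7, L=2; B->plug->B->R->F->L->B->refl->H->L'->H->R'->G->plug->H
Char 4 ('H'): step: R->0, L->3 (L advanced); H->plug->G->R->F->L->C->refl->G->L'->G->R'->F->plug->F
Char 5 ('B'): step: R->1, L=3; B->plug->B->R->B->L->D->refl->A->L'->E->R'->F->plug->F
Char 6 ('G'): step: R->2, L=3; G->plug->H->R->F->L->C->refl->G->L'->G->R'->F->plug->F
Char 7 ('D'): step: R->3, L=3; D->plug->D->R->C->L->H->refl->B->L'->A->R'->B->plug->B
Char 8 ('G'): step: R->4, L=3; G->plug->H->R->F->L->C->refl->G->L'->G->R'->G->plug->H
Char 9 ('H'): step: R->5, L=3; H->plug->G->R->E->L->A->refl->D->L'->B->R'->A->plug->A
Char 10 ('G'): step: R->6, L=3; G->plug->H->R->A->L->B->refl->H->L'->C->R'->B->plug->B
Final: ciphertext=BAHFFFBHAB, RIGHT=6, LEFT=3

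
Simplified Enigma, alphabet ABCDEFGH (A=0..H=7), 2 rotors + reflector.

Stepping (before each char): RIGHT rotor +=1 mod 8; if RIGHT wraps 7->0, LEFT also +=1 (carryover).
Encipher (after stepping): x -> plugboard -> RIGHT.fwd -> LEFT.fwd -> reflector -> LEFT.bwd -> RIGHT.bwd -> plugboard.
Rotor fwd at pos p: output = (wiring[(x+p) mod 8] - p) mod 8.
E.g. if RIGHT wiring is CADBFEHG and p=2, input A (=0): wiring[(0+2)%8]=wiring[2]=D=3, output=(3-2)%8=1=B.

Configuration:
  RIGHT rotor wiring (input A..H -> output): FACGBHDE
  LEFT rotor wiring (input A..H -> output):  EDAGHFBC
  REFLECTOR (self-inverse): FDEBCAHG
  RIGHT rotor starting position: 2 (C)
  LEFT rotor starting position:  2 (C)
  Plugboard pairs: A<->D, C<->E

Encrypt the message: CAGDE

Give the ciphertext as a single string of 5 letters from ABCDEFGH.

Char 1 ('C'): step: R->3, L=2; C->plug->E->R->B->L->E->refl->C->L'->G->R'->B->plug->B
Char 2 ('A'): step: R->4, L=2; A->plug->D->R->A->L->G->refl->H->L'->E->R'->F->plug->F
Char 3 ('G'): step: R->5, L=2; G->plug->G->R->B->L->E->refl->C->L'->G->R'->B->plug->B
Char 4 ('D'): step: R->6, L=2; D->plug->A->R->F->L->A->refl->F->L'->C->R'->D->plug->A
Char 5 ('E'): step: R->7, L=2; E->plug->C->R->B->L->E->refl->C->L'->G->R'->B->plug->B

Answer: BFBAB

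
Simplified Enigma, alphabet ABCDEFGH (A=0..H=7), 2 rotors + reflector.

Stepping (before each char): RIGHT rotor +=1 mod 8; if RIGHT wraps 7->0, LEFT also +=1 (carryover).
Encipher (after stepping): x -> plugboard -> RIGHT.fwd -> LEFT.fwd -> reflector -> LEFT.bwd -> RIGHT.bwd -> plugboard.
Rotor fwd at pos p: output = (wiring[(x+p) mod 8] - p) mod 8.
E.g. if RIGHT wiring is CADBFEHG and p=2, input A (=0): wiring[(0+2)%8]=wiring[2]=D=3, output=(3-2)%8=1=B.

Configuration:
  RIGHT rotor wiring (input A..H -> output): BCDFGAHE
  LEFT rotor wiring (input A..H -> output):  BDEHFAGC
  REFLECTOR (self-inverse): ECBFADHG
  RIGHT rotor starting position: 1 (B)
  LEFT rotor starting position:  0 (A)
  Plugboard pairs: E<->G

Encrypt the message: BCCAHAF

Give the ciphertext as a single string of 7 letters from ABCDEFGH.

Answer: DAFFGBG

Derivation:
Char 1 ('B'): step: R->2, L=0; B->plug->B->R->D->L->H->refl->G->L'->G->R'->D->plug->D
Char 2 ('C'): step: R->3, L=0; C->plug->C->R->F->L->A->refl->E->L'->C->R'->A->plug->A
Char 3 ('C'): step: R->4, L=0; C->plug->C->R->D->L->H->refl->G->L'->G->R'->F->plug->F
Char 4 ('A'): step: R->5, L=0; A->plug->A->R->D->L->H->refl->G->L'->G->R'->F->plug->F
Char 5 ('H'): step: R->6, L=0; H->plug->H->R->C->L->E->refl->A->L'->F->R'->E->plug->G
Char 6 ('A'): step: R->7, L=0; A->plug->A->R->F->L->A->refl->E->L'->C->R'->B->plug->B
Char 7 ('F'): step: R->0, L->1 (L advanced); F->plug->F->R->A->L->C->refl->B->L'->G->R'->E->plug->G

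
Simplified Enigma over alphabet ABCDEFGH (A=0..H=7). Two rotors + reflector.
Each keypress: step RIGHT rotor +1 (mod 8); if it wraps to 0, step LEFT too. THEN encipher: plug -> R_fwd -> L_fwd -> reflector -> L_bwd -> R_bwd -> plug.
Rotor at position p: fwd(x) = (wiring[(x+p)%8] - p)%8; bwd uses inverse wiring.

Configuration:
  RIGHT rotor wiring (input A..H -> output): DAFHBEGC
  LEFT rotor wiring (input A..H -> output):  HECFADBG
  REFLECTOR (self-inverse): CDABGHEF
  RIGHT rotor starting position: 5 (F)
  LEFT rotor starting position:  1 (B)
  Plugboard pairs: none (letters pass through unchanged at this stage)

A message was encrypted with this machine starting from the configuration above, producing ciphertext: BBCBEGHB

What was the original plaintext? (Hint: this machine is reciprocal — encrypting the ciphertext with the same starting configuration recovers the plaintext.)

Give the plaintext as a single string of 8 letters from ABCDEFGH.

Answer: CGHCHHGE

Derivation:
Char 1 ('B'): step: R->6, L=1; B->plug->B->R->E->L->C->refl->A->L'->F->R'->C->plug->C
Char 2 ('B'): step: R->7, L=1; B->plug->B->R->E->L->C->refl->A->L'->F->R'->G->plug->G
Char 3 ('C'): step: R->0, L->2 (L advanced); C->plug->C->R->F->L->E->refl->G->L'->C->R'->H->plug->H
Char 4 ('B'): step: R->1, L=2; B->plug->B->R->E->L->H->refl->F->L'->G->R'->C->plug->C
Char 5 ('E'): step: R->2, L=2; E->plug->E->R->E->L->H->refl->F->L'->G->R'->H->plug->H
Char 6 ('G'): step: R->3, L=2; G->plug->G->R->F->L->E->refl->G->L'->C->R'->H->plug->H
Char 7 ('H'): step: R->4, L=2; H->plug->H->R->D->L->B->refl->D->L'->B->R'->G->plug->G
Char 8 ('B'): step: R->5, L=2; B->plug->B->R->B->L->D->refl->B->L'->D->R'->E->plug->E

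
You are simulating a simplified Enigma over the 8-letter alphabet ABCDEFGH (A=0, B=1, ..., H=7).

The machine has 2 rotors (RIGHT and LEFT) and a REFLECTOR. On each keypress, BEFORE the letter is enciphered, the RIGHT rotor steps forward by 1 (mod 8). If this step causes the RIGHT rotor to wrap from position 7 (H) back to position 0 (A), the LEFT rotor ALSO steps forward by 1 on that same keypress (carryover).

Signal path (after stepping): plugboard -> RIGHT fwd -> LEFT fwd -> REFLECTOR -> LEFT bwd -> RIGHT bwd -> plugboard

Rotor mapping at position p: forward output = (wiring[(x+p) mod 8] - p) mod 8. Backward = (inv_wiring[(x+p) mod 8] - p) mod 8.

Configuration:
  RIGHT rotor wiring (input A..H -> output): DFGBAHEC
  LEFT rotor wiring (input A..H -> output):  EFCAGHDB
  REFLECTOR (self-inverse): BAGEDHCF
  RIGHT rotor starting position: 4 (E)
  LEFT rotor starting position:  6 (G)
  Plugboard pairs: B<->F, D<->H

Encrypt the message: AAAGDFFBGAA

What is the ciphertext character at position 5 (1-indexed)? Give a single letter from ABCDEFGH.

Char 1 ('A'): step: R->5, L=6; A->plug->A->R->C->L->G->refl->C->L'->F->R'->C->plug->C
Char 2 ('A'): step: R->6, L=6; A->plug->A->R->G->L->A->refl->B->L'->H->R'->D->plug->H
Char 3 ('A'): step: R->7, L=6; A->plug->A->R->D->L->H->refl->F->L'->A->R'->G->plug->G
Char 4 ('G'): step: R->0, L->7 (L advanced); G->plug->G->R->E->L->B->refl->A->L'->G->R'->C->plug->C
Char 5 ('D'): step: R->1, L=7; D->plug->H->R->C->L->G->refl->C->L'->A->R'->C->plug->C

C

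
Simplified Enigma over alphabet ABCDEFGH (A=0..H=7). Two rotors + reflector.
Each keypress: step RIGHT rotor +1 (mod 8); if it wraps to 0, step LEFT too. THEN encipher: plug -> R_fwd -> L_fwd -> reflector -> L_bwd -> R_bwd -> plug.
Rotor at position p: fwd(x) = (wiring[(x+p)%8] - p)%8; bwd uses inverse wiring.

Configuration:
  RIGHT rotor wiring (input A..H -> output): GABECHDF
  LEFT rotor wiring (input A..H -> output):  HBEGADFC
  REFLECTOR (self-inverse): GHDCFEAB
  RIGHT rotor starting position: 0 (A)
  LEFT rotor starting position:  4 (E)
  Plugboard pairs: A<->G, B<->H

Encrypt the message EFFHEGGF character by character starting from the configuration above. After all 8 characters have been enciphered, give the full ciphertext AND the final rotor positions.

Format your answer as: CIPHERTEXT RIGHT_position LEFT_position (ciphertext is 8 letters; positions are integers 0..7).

Answer: CBBGHCFA 0 5

Derivation:
Char 1 ('E'): step: R->1, L=4; E->plug->E->R->G->L->A->refl->G->L'->D->R'->C->plug->C
Char 2 ('F'): step: R->2, L=4; F->plug->F->R->D->L->G->refl->A->L'->G->R'->H->plug->B
Char 3 ('F'): step: R->3, L=4; F->plug->F->R->D->L->G->refl->A->L'->G->R'->H->plug->B
Char 4 ('H'): step: R->4, L=4; H->plug->B->R->D->L->G->refl->A->L'->G->R'->A->plug->G
Char 5 ('E'): step: R->5, L=4; E->plug->E->R->D->L->G->refl->A->L'->G->R'->B->plug->H
Char 6 ('G'): step: R->6, L=4; G->plug->A->R->F->L->F->refl->E->L'->A->R'->C->plug->C
Char 7 ('G'): step: R->7, L=4; G->plug->A->R->G->L->A->refl->G->L'->D->R'->F->plug->F
Char 8 ('F'): step: R->0, L->5 (L advanced); F->plug->F->R->H->L->D->refl->C->L'->D->R'->G->plug->A
Final: ciphertext=CBBGHCFA, RIGHT=0, LEFT=5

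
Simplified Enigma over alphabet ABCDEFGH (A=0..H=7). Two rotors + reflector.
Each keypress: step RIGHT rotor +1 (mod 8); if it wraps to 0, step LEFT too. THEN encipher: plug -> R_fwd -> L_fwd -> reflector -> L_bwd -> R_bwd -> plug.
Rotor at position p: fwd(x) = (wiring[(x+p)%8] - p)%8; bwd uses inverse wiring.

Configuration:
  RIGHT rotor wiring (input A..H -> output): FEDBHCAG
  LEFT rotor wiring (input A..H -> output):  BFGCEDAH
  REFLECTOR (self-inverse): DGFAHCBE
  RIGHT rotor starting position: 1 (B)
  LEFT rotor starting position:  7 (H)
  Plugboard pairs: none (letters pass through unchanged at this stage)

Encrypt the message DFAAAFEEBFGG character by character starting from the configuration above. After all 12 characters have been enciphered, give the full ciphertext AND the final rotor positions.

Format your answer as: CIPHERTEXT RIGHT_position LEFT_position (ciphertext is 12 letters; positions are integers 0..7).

Char 1 ('D'): step: R->2, L=7; D->plug->D->R->A->L->A->refl->D->L'->E->R'->F->plug->F
Char 2 ('F'): step: R->3, L=7; F->plug->F->R->C->L->G->refl->B->L'->H->R'->C->plug->C
Char 3 ('A'): step: R->4, L=7; A->plug->A->R->D->L->H->refl->E->L'->G->R'->B->plug->B
Char 4 ('A'): step: R->5, L=7; A->plug->A->R->F->L->F->refl->C->L'->B->R'->C->plug->C
Char 5 ('A'): step: R->6, L=7; A->plug->A->R->C->L->G->refl->B->L'->H->R'->C->plug->C
Char 6 ('F'): step: R->7, L=7; F->plug->F->R->A->L->A->refl->D->L'->E->R'->D->plug->D
Char 7 ('E'): step: R->0, L->0 (L advanced); E->plug->E->R->H->L->H->refl->E->L'->E->R'->B->plug->B
Char 8 ('E'): step: R->1, L=0; E->plug->E->R->B->L->F->refl->C->L'->D->R'->A->plug->A
Char 9 ('B'): step: R->2, L=0; B->plug->B->R->H->L->H->refl->E->L'->E->R'->F->plug->F
Char 10 ('F'): step: R->3, L=0; F->plug->F->R->C->L->G->refl->B->L'->A->R'->H->plug->H
Char 11 ('G'): step: R->4, L=0; G->plug->G->R->H->L->H->refl->E->L'->E->R'->C->plug->C
Char 12 ('G'): step: R->5, L=0; G->plug->G->R->E->L->E->refl->H->L'->H->R'->E->plug->E
Final: ciphertext=FCBCCDBAFHCE, RIGHT=5, LEFT=0

Answer: FCBCCDBAFHCE 5 0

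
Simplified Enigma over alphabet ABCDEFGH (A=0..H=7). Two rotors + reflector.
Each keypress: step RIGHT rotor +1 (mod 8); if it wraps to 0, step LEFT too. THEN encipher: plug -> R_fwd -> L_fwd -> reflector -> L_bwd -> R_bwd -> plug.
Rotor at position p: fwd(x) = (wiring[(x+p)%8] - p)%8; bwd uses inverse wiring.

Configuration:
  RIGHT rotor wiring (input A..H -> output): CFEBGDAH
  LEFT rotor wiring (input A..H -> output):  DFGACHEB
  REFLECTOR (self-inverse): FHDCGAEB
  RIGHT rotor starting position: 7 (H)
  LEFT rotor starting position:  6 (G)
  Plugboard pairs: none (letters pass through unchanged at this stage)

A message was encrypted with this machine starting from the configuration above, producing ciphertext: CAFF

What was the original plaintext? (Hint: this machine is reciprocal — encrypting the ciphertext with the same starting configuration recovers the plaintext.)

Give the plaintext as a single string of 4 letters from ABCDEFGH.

Char 1 ('C'): step: R->0, L->7 (L advanced); C->plug->C->R->E->L->B->refl->H->L'->D->R'->F->plug->F
Char 2 ('A'): step: R->1, L=7; A->plug->A->R->E->L->B->refl->H->L'->D->R'->B->plug->B
Char 3 ('F'): step: R->2, L=7; F->plug->F->R->F->L->D->refl->C->L'->A->R'->G->plug->G
Char 4 ('F'): step: R->3, L=7; F->plug->F->R->H->L->F->refl->A->L'->G->R'->A->plug->A

Answer: FBGA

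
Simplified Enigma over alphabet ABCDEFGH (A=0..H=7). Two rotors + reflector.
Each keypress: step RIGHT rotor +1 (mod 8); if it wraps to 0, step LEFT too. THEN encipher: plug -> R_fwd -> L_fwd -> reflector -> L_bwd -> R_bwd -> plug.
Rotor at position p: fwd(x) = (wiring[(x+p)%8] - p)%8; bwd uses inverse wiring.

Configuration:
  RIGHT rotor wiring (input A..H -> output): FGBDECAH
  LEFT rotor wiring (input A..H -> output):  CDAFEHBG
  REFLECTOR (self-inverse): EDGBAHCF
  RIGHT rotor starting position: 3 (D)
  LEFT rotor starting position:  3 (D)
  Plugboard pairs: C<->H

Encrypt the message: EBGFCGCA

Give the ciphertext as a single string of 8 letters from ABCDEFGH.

Char 1 ('E'): step: R->4, L=3; E->plug->E->R->B->L->B->refl->D->L'->E->R'->C->plug->H
Char 2 ('B'): step: R->5, L=3; B->plug->B->R->D->L->G->refl->C->L'->A->R'->D->plug->D
Char 3 ('G'): step: R->6, L=3; G->plug->G->R->G->L->A->refl->E->L'->C->R'->A->plug->A
Char 4 ('F'): step: R->7, L=3; F->plug->F->R->F->L->H->refl->F->L'->H->R'->C->plug->H
Char 5 ('C'): step: R->0, L->4 (L advanced); C->plug->H->R->H->L->B->refl->D->L'->B->R'->C->plug->H
Char 6 ('G'): step: R->1, L=4; G->plug->G->R->G->L->E->refl->A->L'->A->R'->B->plug->B
Char 7 ('C'): step: R->2, L=4; C->plug->H->R->E->L->G->refl->C->L'->D->R'->G->plug->G
Char 8 ('A'): step: R->3, L=4; A->plug->A->R->A->L->A->refl->E->L'->G->R'->H->plug->C

Answer: HDAHHBGC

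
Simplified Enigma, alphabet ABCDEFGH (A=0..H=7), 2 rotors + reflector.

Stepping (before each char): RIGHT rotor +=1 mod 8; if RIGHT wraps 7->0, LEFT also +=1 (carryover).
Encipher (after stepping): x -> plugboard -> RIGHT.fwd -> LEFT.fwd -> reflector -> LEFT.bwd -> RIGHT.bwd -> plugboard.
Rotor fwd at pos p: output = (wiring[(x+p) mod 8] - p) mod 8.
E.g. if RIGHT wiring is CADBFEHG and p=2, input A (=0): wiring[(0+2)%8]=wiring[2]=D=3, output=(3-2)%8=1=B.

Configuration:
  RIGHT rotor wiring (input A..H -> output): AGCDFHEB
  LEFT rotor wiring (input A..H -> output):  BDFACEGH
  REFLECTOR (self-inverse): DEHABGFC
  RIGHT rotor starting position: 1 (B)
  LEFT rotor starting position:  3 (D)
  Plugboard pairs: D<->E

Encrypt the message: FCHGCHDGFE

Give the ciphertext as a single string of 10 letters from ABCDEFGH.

Char 1 ('F'): step: R->2, L=3; F->plug->F->R->H->L->C->refl->H->L'->B->R'->B->plug->B
Char 2 ('C'): step: R->3, L=3; C->plug->C->R->E->L->E->refl->B->L'->C->R'->B->plug->B
Char 3 ('H'): step: R->4, L=3; H->plug->H->R->H->L->C->refl->H->L'->B->R'->A->plug->A
Char 4 ('G'): step: R->5, L=3; G->plug->G->R->G->L->A->refl->D->L'->D->R'->D->plug->E
Char 5 ('C'): step: R->6, L=3; C->plug->C->R->C->L->B->refl->E->L'->E->R'->E->plug->D
Char 6 ('H'): step: R->7, L=3; H->plug->H->R->F->L->G->refl->F->L'->A->R'->G->plug->G
Char 7 ('D'): step: R->0, L->4 (L advanced); D->plug->E->R->F->L->H->refl->C->L'->C->R'->C->plug->C
Char 8 ('G'): step: R->1, L=4; G->plug->G->R->A->L->G->refl->F->L'->E->R'->D->plug->E
Char 9 ('F'): step: R->2, L=4; F->plug->F->R->H->L->E->refl->B->L'->G->R'->G->plug->G
Char 10 ('E'): step: R->3, L=4; E->plug->D->R->B->L->A->refl->D->L'->D->R'->G->plug->G

Answer: BBAEDGCEGG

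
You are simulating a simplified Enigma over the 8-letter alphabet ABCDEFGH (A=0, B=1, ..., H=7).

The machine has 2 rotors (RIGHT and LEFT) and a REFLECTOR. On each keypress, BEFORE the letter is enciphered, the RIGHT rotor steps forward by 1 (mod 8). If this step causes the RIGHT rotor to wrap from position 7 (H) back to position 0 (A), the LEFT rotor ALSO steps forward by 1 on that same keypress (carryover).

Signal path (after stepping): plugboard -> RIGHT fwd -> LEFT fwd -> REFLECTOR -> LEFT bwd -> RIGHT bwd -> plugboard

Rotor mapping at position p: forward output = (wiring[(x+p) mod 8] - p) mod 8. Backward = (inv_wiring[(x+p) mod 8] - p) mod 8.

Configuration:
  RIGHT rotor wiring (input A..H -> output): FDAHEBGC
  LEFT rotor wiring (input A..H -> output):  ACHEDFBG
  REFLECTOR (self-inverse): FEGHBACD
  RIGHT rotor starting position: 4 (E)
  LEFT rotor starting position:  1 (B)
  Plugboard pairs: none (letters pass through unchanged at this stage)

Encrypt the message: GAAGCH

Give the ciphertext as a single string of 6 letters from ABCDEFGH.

Char 1 ('G'): step: R->5, L=1; G->plug->G->R->C->L->D->refl->H->L'->H->R'->H->plug->H
Char 2 ('A'): step: R->6, L=1; A->plug->A->R->A->L->B->refl->E->L'->E->R'->B->plug->B
Char 3 ('A'): step: R->7, L=1; A->plug->A->R->D->L->C->refl->G->L'->B->R'->D->plug->D
Char 4 ('G'): step: R->0, L->2 (L advanced); G->plug->G->R->G->L->G->refl->C->L'->B->R'->F->plug->F
Char 5 ('C'): step: R->1, L=2; C->plug->C->R->G->L->G->refl->C->L'->B->R'->G->plug->G
Char 6 ('H'): step: R->2, L=2; H->plug->H->R->B->L->C->refl->G->L'->G->R'->A->plug->A

Answer: HBDFGA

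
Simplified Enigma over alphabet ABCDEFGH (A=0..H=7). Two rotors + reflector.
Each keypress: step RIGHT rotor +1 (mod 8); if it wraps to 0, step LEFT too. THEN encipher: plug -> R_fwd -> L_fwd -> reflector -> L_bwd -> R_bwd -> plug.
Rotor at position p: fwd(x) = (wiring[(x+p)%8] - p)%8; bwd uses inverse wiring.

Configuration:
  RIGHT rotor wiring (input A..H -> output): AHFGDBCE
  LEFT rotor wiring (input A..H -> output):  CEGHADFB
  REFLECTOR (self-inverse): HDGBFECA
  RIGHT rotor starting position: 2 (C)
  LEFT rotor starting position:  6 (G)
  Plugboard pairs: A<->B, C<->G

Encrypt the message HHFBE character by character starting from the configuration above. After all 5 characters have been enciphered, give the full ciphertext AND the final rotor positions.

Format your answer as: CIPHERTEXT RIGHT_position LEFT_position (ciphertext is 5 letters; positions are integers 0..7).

Answer: DBBFC 7 6

Derivation:
Char 1 ('H'): step: R->3, L=6; H->plug->H->R->C->L->E->refl->F->L'->H->R'->D->plug->D
Char 2 ('H'): step: R->4, L=6; H->plug->H->R->C->L->E->refl->F->L'->H->R'->A->plug->B
Char 3 ('F'): step: R->5, L=6; F->plug->F->R->A->L->H->refl->A->L'->E->R'->A->plug->B
Char 4 ('B'): step: R->6, L=6; B->plug->A->R->E->L->A->refl->H->L'->A->R'->F->plug->F
Char 5 ('E'): step: R->7, L=6; E->plug->E->R->H->L->F->refl->E->L'->C->R'->G->plug->C
Final: ciphertext=DBBFC, RIGHT=7, LEFT=6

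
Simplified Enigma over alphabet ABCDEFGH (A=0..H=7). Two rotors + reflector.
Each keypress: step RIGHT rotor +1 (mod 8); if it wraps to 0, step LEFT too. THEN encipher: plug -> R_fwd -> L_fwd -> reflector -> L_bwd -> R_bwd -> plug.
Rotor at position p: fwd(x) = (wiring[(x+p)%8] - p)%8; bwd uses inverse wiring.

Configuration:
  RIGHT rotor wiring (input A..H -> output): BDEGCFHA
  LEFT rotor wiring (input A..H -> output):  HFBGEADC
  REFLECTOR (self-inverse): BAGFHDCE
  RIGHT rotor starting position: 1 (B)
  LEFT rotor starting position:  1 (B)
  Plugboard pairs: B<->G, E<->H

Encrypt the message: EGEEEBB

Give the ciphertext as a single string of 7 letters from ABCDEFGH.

Char 1 ('E'): step: R->2, L=1; E->plug->H->R->B->L->A->refl->B->L'->G->R'->F->plug->F
Char 2 ('G'): step: R->3, L=1; G->plug->B->R->H->L->G->refl->C->L'->F->R'->E->plug->H
Char 3 ('E'): step: R->4, L=1; E->plug->H->R->C->L->F->refl->D->L'->D->R'->C->plug->C
Char 4 ('E'): step: R->5, L=1; E->plug->H->R->F->L->C->refl->G->L'->H->R'->F->plug->F
Char 5 ('E'): step: R->6, L=1; E->plug->H->R->H->L->G->refl->C->L'->F->R'->D->plug->D
Char 6 ('B'): step: R->7, L=1; B->plug->G->R->G->L->B->refl->A->L'->B->R'->A->plug->A
Char 7 ('B'): step: R->0, L->2 (L advanced); B->plug->G->R->H->L->D->refl->F->L'->G->R'->D->plug->D

Answer: FHCFDAD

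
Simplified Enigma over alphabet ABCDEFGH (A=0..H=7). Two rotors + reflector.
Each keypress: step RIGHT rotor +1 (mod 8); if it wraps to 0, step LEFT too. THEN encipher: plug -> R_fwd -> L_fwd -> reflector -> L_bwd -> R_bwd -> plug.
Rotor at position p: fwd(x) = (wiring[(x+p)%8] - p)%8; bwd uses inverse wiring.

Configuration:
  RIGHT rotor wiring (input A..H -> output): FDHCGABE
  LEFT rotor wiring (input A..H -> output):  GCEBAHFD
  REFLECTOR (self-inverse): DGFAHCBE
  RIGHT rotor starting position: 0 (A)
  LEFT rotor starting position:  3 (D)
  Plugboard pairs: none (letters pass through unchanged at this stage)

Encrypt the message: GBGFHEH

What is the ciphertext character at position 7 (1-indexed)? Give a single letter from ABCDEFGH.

Char 1 ('G'): step: R->1, L=3; G->plug->G->R->D->L->C->refl->F->L'->B->R'->C->plug->C
Char 2 ('B'): step: R->2, L=3; B->plug->B->R->A->L->G->refl->B->L'->H->R'->E->plug->E
Char 3 ('G'): step: R->3, L=3; G->plug->G->R->A->L->G->refl->B->L'->H->R'->A->plug->A
Char 4 ('F'): step: R->4, L=3; F->plug->F->R->H->L->B->refl->G->L'->A->R'->D->plug->D
Char 5 ('H'): step: R->5, L=3; H->plug->H->R->B->L->F->refl->C->L'->D->R'->A->plug->A
Char 6 ('E'): step: R->6, L=3; E->plug->E->R->B->L->F->refl->C->L'->D->R'->A->plug->A
Char 7 ('H'): step: R->7, L=3; H->plug->H->R->C->L->E->refl->H->L'->G->R'->B->plug->B

B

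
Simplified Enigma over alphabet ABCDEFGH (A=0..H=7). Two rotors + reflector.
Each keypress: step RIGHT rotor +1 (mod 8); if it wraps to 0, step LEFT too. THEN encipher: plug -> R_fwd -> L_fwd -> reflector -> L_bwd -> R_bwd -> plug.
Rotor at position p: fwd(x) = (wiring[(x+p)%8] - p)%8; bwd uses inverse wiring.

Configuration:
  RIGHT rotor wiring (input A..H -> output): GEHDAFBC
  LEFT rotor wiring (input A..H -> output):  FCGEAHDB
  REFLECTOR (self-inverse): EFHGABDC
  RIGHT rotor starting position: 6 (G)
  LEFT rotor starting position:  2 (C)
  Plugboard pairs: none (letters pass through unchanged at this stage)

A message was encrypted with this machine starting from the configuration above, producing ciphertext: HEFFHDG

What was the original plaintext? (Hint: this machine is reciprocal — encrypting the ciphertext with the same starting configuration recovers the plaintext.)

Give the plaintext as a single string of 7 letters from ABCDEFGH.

Char 1 ('H'): step: R->7, L=2; H->plug->H->R->C->L->G->refl->D->L'->G->R'->G->plug->G
Char 2 ('E'): step: R->0, L->3 (L advanced); E->plug->E->R->A->L->B->refl->F->L'->B->R'->G->plug->G
Char 3 ('F'): step: R->1, L=3; F->plug->F->R->A->L->B->refl->F->L'->B->R'->G->plug->G
Char 4 ('F'): step: R->2, L=3; F->plug->F->R->A->L->B->refl->F->L'->B->R'->B->plug->B
Char 5 ('H'): step: R->3, L=3; H->plug->H->R->E->L->G->refl->D->L'->H->R'->E->plug->E
Char 6 ('D'): step: R->4, L=3; D->plug->D->R->G->L->H->refl->C->L'->F->R'->C->plug->C
Char 7 ('G'): step: R->5, L=3; G->plug->G->R->G->L->H->refl->C->L'->F->R'->C->plug->C

Answer: GGGBECC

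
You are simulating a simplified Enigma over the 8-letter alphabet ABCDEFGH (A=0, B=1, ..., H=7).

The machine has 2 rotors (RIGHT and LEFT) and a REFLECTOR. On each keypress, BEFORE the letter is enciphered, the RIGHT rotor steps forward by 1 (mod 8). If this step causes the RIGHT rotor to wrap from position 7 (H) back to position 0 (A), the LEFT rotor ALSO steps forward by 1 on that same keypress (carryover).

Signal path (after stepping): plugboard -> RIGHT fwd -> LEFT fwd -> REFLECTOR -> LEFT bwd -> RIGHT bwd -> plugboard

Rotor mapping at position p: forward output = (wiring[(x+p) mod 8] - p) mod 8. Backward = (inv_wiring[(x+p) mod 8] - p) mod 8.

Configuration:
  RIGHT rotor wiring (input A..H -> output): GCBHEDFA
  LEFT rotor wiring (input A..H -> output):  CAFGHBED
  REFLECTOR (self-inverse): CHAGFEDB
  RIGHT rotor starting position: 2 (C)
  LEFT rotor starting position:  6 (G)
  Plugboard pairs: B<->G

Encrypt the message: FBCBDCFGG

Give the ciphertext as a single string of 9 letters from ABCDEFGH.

Answer: EHEDAFEFF

Derivation:
Char 1 ('F'): step: R->3, L=6; F->plug->F->R->D->L->C->refl->A->L'->F->R'->E->plug->E
Char 2 ('B'): step: R->4, L=6; B->plug->G->R->F->L->A->refl->C->L'->D->R'->H->plug->H
Char 3 ('C'): step: R->5, L=6; C->plug->C->R->D->L->C->refl->A->L'->F->R'->E->plug->E
Char 4 ('B'): step: R->6, L=6; B->plug->G->R->G->L->B->refl->H->L'->E->R'->D->plug->D
Char 5 ('D'): step: R->7, L=6; D->plug->D->R->C->L->E->refl->F->L'->B->R'->A->plug->A
Char 6 ('C'): step: R->0, L->7 (L advanced); C->plug->C->R->B->L->D->refl->G->L'->D->R'->F->plug->F
Char 7 ('F'): step: R->1, L=7; F->plug->F->R->E->L->H->refl->B->L'->C->R'->E->plug->E
Char 8 ('G'): step: R->2, L=7; G->plug->B->R->F->L->A->refl->C->L'->G->R'->F->plug->F
Char 9 ('G'): step: R->3, L=7; G->plug->B->R->B->L->D->refl->G->L'->D->R'->F->plug->F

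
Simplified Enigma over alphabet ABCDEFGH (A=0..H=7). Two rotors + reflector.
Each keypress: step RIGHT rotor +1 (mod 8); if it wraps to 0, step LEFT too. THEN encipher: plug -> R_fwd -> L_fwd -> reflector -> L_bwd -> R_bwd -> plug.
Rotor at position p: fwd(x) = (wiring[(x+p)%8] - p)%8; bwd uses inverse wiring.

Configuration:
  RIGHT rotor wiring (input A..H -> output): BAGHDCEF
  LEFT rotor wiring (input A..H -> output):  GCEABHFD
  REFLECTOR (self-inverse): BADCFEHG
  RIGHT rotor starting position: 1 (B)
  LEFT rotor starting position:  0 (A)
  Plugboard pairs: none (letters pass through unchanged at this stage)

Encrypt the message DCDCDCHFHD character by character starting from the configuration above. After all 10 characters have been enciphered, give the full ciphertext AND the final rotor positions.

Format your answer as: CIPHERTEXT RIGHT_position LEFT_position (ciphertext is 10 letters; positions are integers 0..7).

Answer: BDAAADDHCF 3 1

Derivation:
Char 1 ('D'): step: R->2, L=0; D->plug->D->R->A->L->G->refl->H->L'->F->R'->B->plug->B
Char 2 ('C'): step: R->3, L=0; C->plug->C->R->H->L->D->refl->C->L'->B->R'->D->plug->D
Char 3 ('D'): step: R->4, L=0; D->plug->D->R->B->L->C->refl->D->L'->H->R'->A->plug->A
Char 4 ('C'): step: R->5, L=0; C->plug->C->R->A->L->G->refl->H->L'->F->R'->A->plug->A
Char 5 ('D'): step: R->6, L=0; D->plug->D->R->C->L->E->refl->F->L'->G->R'->A->plug->A
Char 6 ('C'): step: R->7, L=0; C->plug->C->R->B->L->C->refl->D->L'->H->R'->D->plug->D
Char 7 ('H'): step: R->0, L->1 (L advanced); H->plug->H->R->F->L->E->refl->F->L'->H->R'->D->plug->D
Char 8 ('F'): step: R->1, L=1; F->plug->F->R->D->L->A->refl->B->L'->A->R'->H->plug->H
Char 9 ('H'): step: R->2, L=1; H->plug->H->R->G->L->C->refl->D->L'->B->R'->C->plug->C
Char 10 ('D'): step: R->3, L=1; D->plug->D->R->B->L->D->refl->C->L'->G->R'->F->plug->F
Final: ciphertext=BDAAADDHCF, RIGHT=3, LEFT=1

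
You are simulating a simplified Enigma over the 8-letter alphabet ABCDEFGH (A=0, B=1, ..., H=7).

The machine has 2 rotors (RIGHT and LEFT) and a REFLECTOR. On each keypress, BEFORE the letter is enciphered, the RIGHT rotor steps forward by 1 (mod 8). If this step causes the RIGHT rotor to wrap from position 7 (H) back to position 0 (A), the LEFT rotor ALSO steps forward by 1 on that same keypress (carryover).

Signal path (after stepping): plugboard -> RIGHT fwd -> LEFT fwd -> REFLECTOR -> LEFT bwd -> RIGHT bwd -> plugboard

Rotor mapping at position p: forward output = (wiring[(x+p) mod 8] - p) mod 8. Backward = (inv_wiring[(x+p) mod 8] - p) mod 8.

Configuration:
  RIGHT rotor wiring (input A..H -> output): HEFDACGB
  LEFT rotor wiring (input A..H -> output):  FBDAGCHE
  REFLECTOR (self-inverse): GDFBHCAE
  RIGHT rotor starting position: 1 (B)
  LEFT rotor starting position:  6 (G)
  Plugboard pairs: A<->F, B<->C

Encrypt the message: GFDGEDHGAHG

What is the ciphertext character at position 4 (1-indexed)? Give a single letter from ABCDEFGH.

Char 1 ('G'): step: R->2, L=6; G->plug->G->R->F->L->C->refl->F->L'->E->R'->E->plug->E
Char 2 ('F'): step: R->3, L=6; F->plug->A->R->A->L->B->refl->D->L'->D->R'->D->plug->D
Char 3 ('D'): step: R->4, L=6; D->plug->D->R->F->L->C->refl->F->L'->E->R'->A->plug->F
Char 4 ('G'): step: R->5, L=6; G->plug->G->R->G->L->A->refl->G->L'->B->R'->B->plug->C

C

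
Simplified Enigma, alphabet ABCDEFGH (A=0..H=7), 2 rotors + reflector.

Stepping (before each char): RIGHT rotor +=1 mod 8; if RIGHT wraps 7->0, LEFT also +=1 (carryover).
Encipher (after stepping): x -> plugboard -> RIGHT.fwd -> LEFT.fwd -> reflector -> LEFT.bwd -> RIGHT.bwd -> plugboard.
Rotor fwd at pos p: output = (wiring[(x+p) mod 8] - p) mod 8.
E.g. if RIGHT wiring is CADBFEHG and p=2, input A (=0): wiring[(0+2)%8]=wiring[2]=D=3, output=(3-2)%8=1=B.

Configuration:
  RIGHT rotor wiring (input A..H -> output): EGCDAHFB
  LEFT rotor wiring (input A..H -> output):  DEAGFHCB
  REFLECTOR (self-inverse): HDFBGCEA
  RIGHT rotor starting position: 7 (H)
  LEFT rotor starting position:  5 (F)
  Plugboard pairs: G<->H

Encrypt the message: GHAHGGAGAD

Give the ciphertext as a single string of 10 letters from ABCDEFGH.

Char 1 ('G'): step: R->0, L->6 (L advanced); G->plug->H->R->B->L->D->refl->B->L'->H->R'->F->plug->F
Char 2 ('H'): step: R->1, L=6; H->plug->G->R->A->L->E->refl->G->L'->D->R'->H->plug->G
Char 3 ('A'): step: R->2, L=6; A->plug->A->R->A->L->E->refl->G->L'->D->R'->E->plug->E
Char 4 ('H'): step: R->3, L=6; H->plug->G->R->D->L->G->refl->E->L'->A->R'->A->plug->A
Char 5 ('G'): step: R->4, L=6; G->plug->H->R->H->L->B->refl->D->L'->B->R'->C->plug->C
Char 6 ('G'): step: R->5, L=6; G->plug->H->R->D->L->G->refl->E->L'->A->R'->B->plug->B
Char 7 ('A'): step: R->6, L=6; A->plug->A->R->H->L->B->refl->D->L'->B->R'->H->plug->G
Char 8 ('G'): step: R->7, L=6; G->plug->H->R->G->L->H->refl->A->L'->F->R'->B->plug->B
Char 9 ('A'): step: R->0, L->7 (L advanced); A->plug->A->R->E->L->H->refl->A->L'->G->R'->B->plug->B
Char 10 ('D'): step: R->1, L=7; D->plug->D->R->H->L->D->refl->B->L'->D->R'->H->plug->G

Answer: FGEACBGBBG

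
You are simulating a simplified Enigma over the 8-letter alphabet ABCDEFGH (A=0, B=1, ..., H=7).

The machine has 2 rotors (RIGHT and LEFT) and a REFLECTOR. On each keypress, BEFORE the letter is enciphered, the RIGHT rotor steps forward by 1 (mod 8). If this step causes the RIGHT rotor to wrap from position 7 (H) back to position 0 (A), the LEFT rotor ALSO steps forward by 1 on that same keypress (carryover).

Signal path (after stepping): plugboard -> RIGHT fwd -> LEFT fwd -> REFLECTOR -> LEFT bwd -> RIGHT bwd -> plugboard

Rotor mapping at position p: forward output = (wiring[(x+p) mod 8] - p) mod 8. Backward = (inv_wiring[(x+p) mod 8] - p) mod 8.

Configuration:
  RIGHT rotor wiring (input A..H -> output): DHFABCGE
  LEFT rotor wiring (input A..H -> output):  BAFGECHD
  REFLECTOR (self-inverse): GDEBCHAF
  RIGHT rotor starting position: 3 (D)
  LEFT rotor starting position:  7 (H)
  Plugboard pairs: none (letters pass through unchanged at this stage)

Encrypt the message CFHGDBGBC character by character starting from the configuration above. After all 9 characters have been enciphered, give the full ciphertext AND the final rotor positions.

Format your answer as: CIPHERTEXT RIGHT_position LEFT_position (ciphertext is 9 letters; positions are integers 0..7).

Answer: BBCHBFAHB 4 0

Derivation:
Char 1 ('C'): step: R->4, L=7; C->plug->C->R->C->L->B->refl->D->L'->G->R'->B->plug->B
Char 2 ('F'): step: R->5, L=7; F->plug->F->R->A->L->E->refl->C->L'->B->R'->B->plug->B
Char 3 ('H'): step: R->6, L=7; H->plug->H->R->E->L->H->refl->F->L'->F->R'->C->plug->C
Char 4 ('G'): step: R->7, L=7; G->plug->G->R->D->L->G->refl->A->L'->H->R'->H->plug->H
Char 5 ('D'): step: R->0, L->0 (L advanced); D->plug->D->R->A->L->B->refl->D->L'->H->R'->B->plug->B
Char 6 ('B'): step: R->1, L=0; B->plug->B->R->E->L->E->refl->C->L'->F->R'->F->plug->F
Char 7 ('G'): step: R->2, L=0; G->plug->G->R->B->L->A->refl->G->L'->D->R'->A->plug->A
Char 8 ('B'): step: R->3, L=0; B->plug->B->R->G->L->H->refl->F->L'->C->R'->H->plug->H
Char 9 ('C'): step: R->4, L=0; C->plug->C->R->C->L->F->refl->H->L'->G->R'->B->plug->B
Final: ciphertext=BBCHBFAHB, RIGHT=4, LEFT=0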